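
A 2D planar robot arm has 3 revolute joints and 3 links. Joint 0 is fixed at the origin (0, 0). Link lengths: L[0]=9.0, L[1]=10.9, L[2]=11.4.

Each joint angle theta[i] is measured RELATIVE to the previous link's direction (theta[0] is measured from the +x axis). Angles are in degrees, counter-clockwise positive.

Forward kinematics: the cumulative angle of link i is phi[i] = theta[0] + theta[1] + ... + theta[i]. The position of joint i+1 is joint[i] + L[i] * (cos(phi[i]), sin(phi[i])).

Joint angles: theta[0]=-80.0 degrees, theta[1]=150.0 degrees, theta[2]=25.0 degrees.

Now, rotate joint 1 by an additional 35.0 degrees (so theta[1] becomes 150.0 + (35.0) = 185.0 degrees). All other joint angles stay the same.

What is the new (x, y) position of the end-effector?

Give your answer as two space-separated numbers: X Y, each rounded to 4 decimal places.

joint[0] = (0.0000, 0.0000)  (base)
link 0: phi[0] = -80 = -80 deg
  cos(-80 deg) = 0.1736, sin(-80 deg) = -0.9848
  joint[1] = (0.0000, 0.0000) + 9 * (0.1736, -0.9848) = (0.0000 + 1.5628, 0.0000 + -8.8633) = (1.5628, -8.8633)
link 1: phi[1] = -80 + 185 = 105 deg
  cos(105 deg) = -0.2588, sin(105 deg) = 0.9659
  joint[2] = (1.5628, -8.8633) + 10.9 * (-0.2588, 0.9659) = (1.5628 + -2.8211, -8.8633 + 10.5286) = (-1.2583, 1.6653)
link 2: phi[2] = -80 + 185 + 25 = 130 deg
  cos(130 deg) = -0.6428, sin(130 deg) = 0.7660
  joint[3] = (-1.2583, 1.6653) + 11.4 * (-0.6428, 0.7660) = (-1.2583 + -7.3278, 1.6653 + 8.7329) = (-8.5861, 10.3982)
End effector: (-8.5861, 10.3982)

Answer: -8.5861 10.3982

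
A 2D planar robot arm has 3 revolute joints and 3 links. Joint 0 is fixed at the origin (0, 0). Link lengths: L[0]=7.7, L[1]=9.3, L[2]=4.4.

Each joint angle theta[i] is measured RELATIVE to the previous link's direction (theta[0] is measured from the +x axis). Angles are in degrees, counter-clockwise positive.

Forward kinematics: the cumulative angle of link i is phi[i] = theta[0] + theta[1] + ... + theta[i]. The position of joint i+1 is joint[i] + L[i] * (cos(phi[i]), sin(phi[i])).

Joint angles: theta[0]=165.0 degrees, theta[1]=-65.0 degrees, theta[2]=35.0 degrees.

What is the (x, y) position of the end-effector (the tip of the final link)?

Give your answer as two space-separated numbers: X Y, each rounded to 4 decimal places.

joint[0] = (0.0000, 0.0000)  (base)
link 0: phi[0] = 165 = 165 deg
  cos(165 deg) = -0.9659, sin(165 deg) = 0.2588
  joint[1] = (0.0000, 0.0000) + 7.7 * (-0.9659, 0.2588) = (0.0000 + -7.4376, 0.0000 + 1.9929) = (-7.4376, 1.9929)
link 1: phi[1] = 165 + -65 = 100 deg
  cos(100 deg) = -0.1736, sin(100 deg) = 0.9848
  joint[2] = (-7.4376, 1.9929) + 9.3 * (-0.1736, 0.9848) = (-7.4376 + -1.6149, 1.9929 + 9.1587) = (-9.0526, 11.1516)
link 2: phi[2] = 165 + -65 + 35 = 135 deg
  cos(135 deg) = -0.7071, sin(135 deg) = 0.7071
  joint[3] = (-9.0526, 11.1516) + 4.4 * (-0.7071, 0.7071) = (-9.0526 + -3.1113, 11.1516 + 3.1113) = (-12.1638, 14.2629)
End effector: (-12.1638, 14.2629)

Answer: -12.1638 14.2629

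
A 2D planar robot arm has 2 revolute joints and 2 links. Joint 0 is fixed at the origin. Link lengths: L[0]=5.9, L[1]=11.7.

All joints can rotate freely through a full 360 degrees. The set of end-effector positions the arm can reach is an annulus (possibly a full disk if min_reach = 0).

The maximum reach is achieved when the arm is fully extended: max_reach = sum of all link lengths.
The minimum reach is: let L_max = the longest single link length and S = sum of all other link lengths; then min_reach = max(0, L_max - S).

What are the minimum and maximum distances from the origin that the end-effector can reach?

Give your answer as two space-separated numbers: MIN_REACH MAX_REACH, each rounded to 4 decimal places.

Answer: 5.8000 17.6000

Derivation:
Link lengths: [5.9, 11.7]
max_reach = 5.9 + 11.7 = 17.6
L_max = max([5.9, 11.7]) = 11.7
S (sum of others) = 17.6 - 11.7 = 5.9
min_reach = max(0, 11.7 - 5.9) = max(0, 5.8) = 5.8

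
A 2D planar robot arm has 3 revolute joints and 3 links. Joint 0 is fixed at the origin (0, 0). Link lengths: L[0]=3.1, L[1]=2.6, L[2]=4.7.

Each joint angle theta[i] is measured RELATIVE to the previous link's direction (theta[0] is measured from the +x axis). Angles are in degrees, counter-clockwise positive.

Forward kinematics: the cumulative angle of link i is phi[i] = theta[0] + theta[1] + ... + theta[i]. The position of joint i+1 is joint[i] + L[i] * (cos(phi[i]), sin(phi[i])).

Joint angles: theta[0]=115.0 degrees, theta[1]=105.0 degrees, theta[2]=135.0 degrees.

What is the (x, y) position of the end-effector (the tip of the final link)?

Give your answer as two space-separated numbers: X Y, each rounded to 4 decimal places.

joint[0] = (0.0000, 0.0000)  (base)
link 0: phi[0] = 115 = 115 deg
  cos(115 deg) = -0.4226, sin(115 deg) = 0.9063
  joint[1] = (0.0000, 0.0000) + 3.1 * (-0.4226, 0.9063) = (0.0000 + -1.3101, 0.0000 + 2.8096) = (-1.3101, 2.8096)
link 1: phi[1] = 115 + 105 = 220 deg
  cos(220 deg) = -0.7660, sin(220 deg) = -0.6428
  joint[2] = (-1.3101, 2.8096) + 2.6 * (-0.7660, -0.6428) = (-1.3101 + -1.9917, 2.8096 + -1.6712) = (-3.3018, 1.1383)
link 2: phi[2] = 115 + 105 + 135 = 355 deg
  cos(355 deg) = 0.9962, sin(355 deg) = -0.0872
  joint[3] = (-3.3018, 1.1383) + 4.7 * (0.9962, -0.0872) = (-3.3018 + 4.6821, 1.1383 + -0.4096) = (1.3803, 0.7287)
End effector: (1.3803, 0.7287)

Answer: 1.3803 0.7287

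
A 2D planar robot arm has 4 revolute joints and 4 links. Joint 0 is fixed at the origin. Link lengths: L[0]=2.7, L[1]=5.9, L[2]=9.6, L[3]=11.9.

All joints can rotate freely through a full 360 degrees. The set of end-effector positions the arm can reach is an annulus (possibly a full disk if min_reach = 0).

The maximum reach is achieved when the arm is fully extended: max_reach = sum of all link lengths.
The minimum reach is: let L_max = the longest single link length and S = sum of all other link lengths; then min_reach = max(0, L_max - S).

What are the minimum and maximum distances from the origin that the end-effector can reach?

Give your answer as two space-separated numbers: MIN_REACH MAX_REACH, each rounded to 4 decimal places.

Link lengths: [2.7, 5.9, 9.6, 11.9]
max_reach = 2.7 + 5.9 + 9.6 + 11.9 = 30.1
L_max = max([2.7, 5.9, 9.6, 11.9]) = 11.9
S (sum of others) = 30.1 - 11.9 = 18.2
min_reach = max(0, 11.9 - 18.2) = max(0, -6.3) = 0

Answer: 0.0000 30.1000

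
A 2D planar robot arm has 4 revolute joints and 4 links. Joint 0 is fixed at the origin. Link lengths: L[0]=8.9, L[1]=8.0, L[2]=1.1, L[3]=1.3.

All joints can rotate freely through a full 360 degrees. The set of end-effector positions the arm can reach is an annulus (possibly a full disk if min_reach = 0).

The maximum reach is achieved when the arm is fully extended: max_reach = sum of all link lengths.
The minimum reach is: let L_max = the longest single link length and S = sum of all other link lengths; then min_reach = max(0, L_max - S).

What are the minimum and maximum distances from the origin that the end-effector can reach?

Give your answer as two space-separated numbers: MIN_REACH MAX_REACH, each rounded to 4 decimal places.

Link lengths: [8.9, 8.0, 1.1, 1.3]
max_reach = 8.9 + 8 + 1.1 + 1.3 = 19.3
L_max = max([8.9, 8.0, 1.1, 1.3]) = 8.9
S (sum of others) = 19.3 - 8.9 = 10.4
min_reach = max(0, 8.9 - 10.4) = max(0, -1.5) = 0

Answer: 0.0000 19.3000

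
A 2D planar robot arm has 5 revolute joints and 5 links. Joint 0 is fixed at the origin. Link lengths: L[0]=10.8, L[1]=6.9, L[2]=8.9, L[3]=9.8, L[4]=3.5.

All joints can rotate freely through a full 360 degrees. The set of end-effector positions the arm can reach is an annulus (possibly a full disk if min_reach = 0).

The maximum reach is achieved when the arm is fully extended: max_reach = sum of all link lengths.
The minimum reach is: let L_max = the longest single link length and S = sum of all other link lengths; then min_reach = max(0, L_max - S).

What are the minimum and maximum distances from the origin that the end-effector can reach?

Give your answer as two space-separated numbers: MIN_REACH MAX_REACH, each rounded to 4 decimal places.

Answer: 0.0000 39.9000

Derivation:
Link lengths: [10.8, 6.9, 8.9, 9.8, 3.5]
max_reach = 10.8 + 6.9 + 8.9 + 9.8 + 3.5 = 39.9
L_max = max([10.8, 6.9, 8.9, 9.8, 3.5]) = 10.8
S (sum of others) = 39.9 - 10.8 = 29.1
min_reach = max(0, 10.8 - 29.1) = max(0, -18.3) = 0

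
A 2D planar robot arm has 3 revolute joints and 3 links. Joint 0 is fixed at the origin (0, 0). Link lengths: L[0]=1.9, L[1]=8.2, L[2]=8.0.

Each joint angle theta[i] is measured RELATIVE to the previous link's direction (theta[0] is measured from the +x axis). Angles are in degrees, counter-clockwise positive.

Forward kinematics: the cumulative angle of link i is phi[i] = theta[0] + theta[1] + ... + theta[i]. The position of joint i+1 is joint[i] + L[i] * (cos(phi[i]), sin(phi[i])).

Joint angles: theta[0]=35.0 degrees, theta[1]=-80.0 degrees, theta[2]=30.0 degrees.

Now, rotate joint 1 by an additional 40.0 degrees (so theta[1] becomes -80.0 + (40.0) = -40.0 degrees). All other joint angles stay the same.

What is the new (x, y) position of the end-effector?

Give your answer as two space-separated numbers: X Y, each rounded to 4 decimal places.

joint[0] = (0.0000, 0.0000)  (base)
link 0: phi[0] = 35 = 35 deg
  cos(35 deg) = 0.8192, sin(35 deg) = 0.5736
  joint[1] = (0.0000, 0.0000) + 1.9 * (0.8192, 0.5736) = (0.0000 + 1.5564, 0.0000 + 1.0898) = (1.5564, 1.0898)
link 1: phi[1] = 35 + -40 = -5 deg
  cos(-5 deg) = 0.9962, sin(-5 deg) = -0.0872
  joint[2] = (1.5564, 1.0898) + 8.2 * (0.9962, -0.0872) = (1.5564 + 8.1688, 1.0898 + -0.7147) = (9.7252, 0.3751)
link 2: phi[2] = 35 + -40 + 30 = 25 deg
  cos(25 deg) = 0.9063, sin(25 deg) = 0.4226
  joint[3] = (9.7252, 0.3751) + 8 * (0.9063, 0.4226) = (9.7252 + 7.2505, 0.3751 + 3.3809) = (16.9756, 3.7561)
End effector: (16.9756, 3.7561)

Answer: 16.9756 3.7561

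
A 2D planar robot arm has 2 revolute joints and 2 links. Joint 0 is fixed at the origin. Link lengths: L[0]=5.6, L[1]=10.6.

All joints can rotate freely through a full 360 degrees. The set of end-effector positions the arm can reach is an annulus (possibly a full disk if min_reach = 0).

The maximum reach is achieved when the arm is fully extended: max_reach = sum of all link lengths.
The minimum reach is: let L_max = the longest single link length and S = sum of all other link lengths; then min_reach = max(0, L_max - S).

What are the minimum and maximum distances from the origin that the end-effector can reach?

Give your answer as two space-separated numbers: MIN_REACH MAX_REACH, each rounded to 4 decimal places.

Answer: 5.0000 16.2000

Derivation:
Link lengths: [5.6, 10.6]
max_reach = 5.6 + 10.6 = 16.2
L_max = max([5.6, 10.6]) = 10.6
S (sum of others) = 16.2 - 10.6 = 5.6
min_reach = max(0, 10.6 - 5.6) = max(0, 5) = 5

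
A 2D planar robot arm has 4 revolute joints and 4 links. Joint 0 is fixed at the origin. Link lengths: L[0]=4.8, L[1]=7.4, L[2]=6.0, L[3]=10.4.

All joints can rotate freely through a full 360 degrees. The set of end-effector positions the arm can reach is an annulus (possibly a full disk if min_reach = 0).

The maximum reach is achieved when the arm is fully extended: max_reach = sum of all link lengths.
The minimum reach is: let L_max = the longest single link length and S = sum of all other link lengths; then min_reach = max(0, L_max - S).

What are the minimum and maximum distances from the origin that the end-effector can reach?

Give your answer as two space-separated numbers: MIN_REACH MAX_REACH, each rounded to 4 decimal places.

Link lengths: [4.8, 7.4, 6.0, 10.4]
max_reach = 4.8 + 7.4 + 6 + 10.4 = 28.6
L_max = max([4.8, 7.4, 6.0, 10.4]) = 10.4
S (sum of others) = 28.6 - 10.4 = 18.2
min_reach = max(0, 10.4 - 18.2) = max(0, -7.8) = 0

Answer: 0.0000 28.6000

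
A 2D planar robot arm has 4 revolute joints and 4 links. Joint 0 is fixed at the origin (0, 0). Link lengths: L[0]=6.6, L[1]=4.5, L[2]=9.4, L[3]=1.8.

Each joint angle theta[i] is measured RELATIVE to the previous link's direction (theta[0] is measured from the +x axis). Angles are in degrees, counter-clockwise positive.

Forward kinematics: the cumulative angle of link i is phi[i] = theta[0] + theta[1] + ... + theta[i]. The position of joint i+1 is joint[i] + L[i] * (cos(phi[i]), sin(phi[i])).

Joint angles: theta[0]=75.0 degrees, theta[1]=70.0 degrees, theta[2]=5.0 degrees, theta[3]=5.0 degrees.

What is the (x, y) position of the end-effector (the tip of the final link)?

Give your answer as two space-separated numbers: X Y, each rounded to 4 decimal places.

joint[0] = (0.0000, 0.0000)  (base)
link 0: phi[0] = 75 = 75 deg
  cos(75 deg) = 0.2588, sin(75 deg) = 0.9659
  joint[1] = (0.0000, 0.0000) + 6.6 * (0.2588, 0.9659) = (0.0000 + 1.7082, 0.0000 + 6.3751) = (1.7082, 6.3751)
link 1: phi[1] = 75 + 70 = 145 deg
  cos(145 deg) = -0.8192, sin(145 deg) = 0.5736
  joint[2] = (1.7082, 6.3751) + 4.5 * (-0.8192, 0.5736) = (1.7082 + -3.6862, 6.3751 + 2.5811) = (-1.9780, 8.9562)
link 2: phi[2] = 75 + 70 + 5 = 150 deg
  cos(150 deg) = -0.8660, sin(150 deg) = 0.5000
  joint[3] = (-1.9780, 8.9562) + 9.4 * (-0.8660, 0.5000) = (-1.9780 + -8.1406, 8.9562 + 4.7000) = (-10.1186, 13.6562)
link 3: phi[3] = 75 + 70 + 5 + 5 = 155 deg
  cos(155 deg) = -0.9063, sin(155 deg) = 0.4226
  joint[4] = (-10.1186, 13.6562) + 1.8 * (-0.9063, 0.4226) = (-10.1186 + -1.6314, 13.6562 + 0.7607) = (-11.7500, 14.4169)
End effector: (-11.7500, 14.4169)

Answer: -11.7500 14.4169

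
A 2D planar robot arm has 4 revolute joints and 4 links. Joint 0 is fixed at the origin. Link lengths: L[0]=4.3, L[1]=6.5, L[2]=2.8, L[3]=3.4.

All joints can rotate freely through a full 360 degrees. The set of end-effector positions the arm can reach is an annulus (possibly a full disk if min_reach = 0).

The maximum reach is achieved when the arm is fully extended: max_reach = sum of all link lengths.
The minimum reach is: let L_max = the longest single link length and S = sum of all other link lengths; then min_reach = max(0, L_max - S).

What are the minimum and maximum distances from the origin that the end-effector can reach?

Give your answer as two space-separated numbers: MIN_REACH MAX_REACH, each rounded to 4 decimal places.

Link lengths: [4.3, 6.5, 2.8, 3.4]
max_reach = 4.3 + 6.5 + 2.8 + 3.4 = 17
L_max = max([4.3, 6.5, 2.8, 3.4]) = 6.5
S (sum of others) = 17 - 6.5 = 10.5
min_reach = max(0, 6.5 - 10.5) = max(0, -4) = 0

Answer: 0.0000 17.0000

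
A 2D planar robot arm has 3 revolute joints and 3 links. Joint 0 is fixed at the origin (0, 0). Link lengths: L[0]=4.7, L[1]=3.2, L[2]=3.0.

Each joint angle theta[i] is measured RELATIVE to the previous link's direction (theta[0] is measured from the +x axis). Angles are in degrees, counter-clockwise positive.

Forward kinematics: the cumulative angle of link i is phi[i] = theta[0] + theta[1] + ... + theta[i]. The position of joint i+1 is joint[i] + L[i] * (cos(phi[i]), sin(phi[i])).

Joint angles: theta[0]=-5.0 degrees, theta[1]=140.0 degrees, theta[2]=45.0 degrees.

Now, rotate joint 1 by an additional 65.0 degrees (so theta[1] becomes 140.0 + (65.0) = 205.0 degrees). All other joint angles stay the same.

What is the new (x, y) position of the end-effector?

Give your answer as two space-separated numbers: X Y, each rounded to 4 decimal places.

Answer: 0.4072 -4.2230

Derivation:
joint[0] = (0.0000, 0.0000)  (base)
link 0: phi[0] = -5 = -5 deg
  cos(-5 deg) = 0.9962, sin(-5 deg) = -0.0872
  joint[1] = (0.0000, 0.0000) + 4.7 * (0.9962, -0.0872) = (0.0000 + 4.6821, 0.0000 + -0.4096) = (4.6821, -0.4096)
link 1: phi[1] = -5 + 205 = 200 deg
  cos(200 deg) = -0.9397, sin(200 deg) = -0.3420
  joint[2] = (4.6821, -0.4096) + 3.2 * (-0.9397, -0.3420) = (4.6821 + -3.0070, -0.4096 + -1.0945) = (1.6751, -1.5041)
link 2: phi[2] = -5 + 205 + 45 = 245 deg
  cos(245 deg) = -0.4226, sin(245 deg) = -0.9063
  joint[3] = (1.6751, -1.5041) + 3 * (-0.4226, -0.9063) = (1.6751 + -1.2679, -1.5041 + -2.7189) = (0.4072, -4.2230)
End effector: (0.4072, -4.2230)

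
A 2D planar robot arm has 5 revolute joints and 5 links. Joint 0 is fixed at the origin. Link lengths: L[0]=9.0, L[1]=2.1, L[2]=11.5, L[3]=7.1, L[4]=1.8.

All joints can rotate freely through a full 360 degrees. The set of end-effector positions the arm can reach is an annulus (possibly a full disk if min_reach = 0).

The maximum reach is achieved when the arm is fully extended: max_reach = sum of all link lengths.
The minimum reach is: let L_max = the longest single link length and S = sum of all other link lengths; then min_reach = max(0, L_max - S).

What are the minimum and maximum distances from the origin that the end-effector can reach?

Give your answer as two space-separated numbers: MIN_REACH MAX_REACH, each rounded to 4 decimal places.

Link lengths: [9.0, 2.1, 11.5, 7.1, 1.8]
max_reach = 9 + 2.1 + 11.5 + 7.1 + 1.8 = 31.5
L_max = max([9.0, 2.1, 11.5, 7.1, 1.8]) = 11.5
S (sum of others) = 31.5 - 11.5 = 20
min_reach = max(0, 11.5 - 20) = max(0, -8.5) = 0

Answer: 0.0000 31.5000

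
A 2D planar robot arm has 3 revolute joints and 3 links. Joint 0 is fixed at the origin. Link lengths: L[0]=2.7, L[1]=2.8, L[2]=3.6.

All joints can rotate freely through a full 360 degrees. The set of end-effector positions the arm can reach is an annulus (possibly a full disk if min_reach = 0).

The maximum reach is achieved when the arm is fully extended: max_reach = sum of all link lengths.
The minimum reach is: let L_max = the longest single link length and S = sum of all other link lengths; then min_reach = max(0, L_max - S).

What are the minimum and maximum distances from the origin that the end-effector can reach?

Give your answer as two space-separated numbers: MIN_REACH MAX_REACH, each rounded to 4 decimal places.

Answer: 0.0000 9.1000

Derivation:
Link lengths: [2.7, 2.8, 3.6]
max_reach = 2.7 + 2.8 + 3.6 = 9.1
L_max = max([2.7, 2.8, 3.6]) = 3.6
S (sum of others) = 9.1 - 3.6 = 5.5
min_reach = max(0, 3.6 - 5.5) = max(0, -1.9) = 0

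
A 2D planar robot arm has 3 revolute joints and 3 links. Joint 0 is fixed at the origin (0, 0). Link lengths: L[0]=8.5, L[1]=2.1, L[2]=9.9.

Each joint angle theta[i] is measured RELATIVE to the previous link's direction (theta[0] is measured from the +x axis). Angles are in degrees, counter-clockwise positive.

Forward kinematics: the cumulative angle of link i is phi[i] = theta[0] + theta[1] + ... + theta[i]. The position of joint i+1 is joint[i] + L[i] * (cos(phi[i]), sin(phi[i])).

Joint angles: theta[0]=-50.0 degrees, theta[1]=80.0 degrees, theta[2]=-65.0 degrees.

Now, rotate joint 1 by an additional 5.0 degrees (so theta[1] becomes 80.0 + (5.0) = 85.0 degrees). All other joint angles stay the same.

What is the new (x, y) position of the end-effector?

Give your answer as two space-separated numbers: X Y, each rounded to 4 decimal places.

joint[0] = (0.0000, 0.0000)  (base)
link 0: phi[0] = -50 = -50 deg
  cos(-50 deg) = 0.6428, sin(-50 deg) = -0.7660
  joint[1] = (0.0000, 0.0000) + 8.5 * (0.6428, -0.7660) = (0.0000 + 5.4637, 0.0000 + -6.5114) = (5.4637, -6.5114)
link 1: phi[1] = -50 + 85 = 35 deg
  cos(35 deg) = 0.8192, sin(35 deg) = 0.5736
  joint[2] = (5.4637, -6.5114) + 2.1 * (0.8192, 0.5736) = (5.4637 + 1.7202, -6.5114 + 1.2045) = (7.1839, -5.3069)
link 2: phi[2] = -50 + 85 + -65 = -30 deg
  cos(-30 deg) = 0.8660, sin(-30 deg) = -0.5000
  joint[3] = (7.1839, -5.3069) + 9.9 * (0.8660, -0.5000) = (7.1839 + 8.5737, -5.3069 + -4.9500) = (15.7576, -10.2569)
End effector: (15.7576, -10.2569)

Answer: 15.7576 -10.2569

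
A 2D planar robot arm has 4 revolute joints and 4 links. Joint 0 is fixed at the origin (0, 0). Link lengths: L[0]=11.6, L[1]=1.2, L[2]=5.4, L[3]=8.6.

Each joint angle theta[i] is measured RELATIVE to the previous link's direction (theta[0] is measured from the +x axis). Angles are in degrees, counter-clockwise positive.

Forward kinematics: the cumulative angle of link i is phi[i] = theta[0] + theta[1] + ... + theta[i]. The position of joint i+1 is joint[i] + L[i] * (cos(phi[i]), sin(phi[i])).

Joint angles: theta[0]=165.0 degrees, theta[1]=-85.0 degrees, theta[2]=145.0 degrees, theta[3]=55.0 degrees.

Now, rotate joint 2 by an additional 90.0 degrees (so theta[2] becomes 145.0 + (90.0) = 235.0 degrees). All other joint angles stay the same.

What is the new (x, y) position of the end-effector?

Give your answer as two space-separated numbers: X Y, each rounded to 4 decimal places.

Answer: 1.2914 1.8591

Derivation:
joint[0] = (0.0000, 0.0000)  (base)
link 0: phi[0] = 165 = 165 deg
  cos(165 deg) = -0.9659, sin(165 deg) = 0.2588
  joint[1] = (0.0000, 0.0000) + 11.6 * (-0.9659, 0.2588) = (0.0000 + -11.2047, 0.0000 + 3.0023) = (-11.2047, 3.0023)
link 1: phi[1] = 165 + -85 = 80 deg
  cos(80 deg) = 0.1736, sin(80 deg) = 0.9848
  joint[2] = (-11.2047, 3.0023) + 1.2 * (0.1736, 0.9848) = (-11.2047 + 0.2084, 3.0023 + 1.1818) = (-10.9964, 4.1841)
link 2: phi[2] = 165 + -85 + 235 = 315 deg
  cos(315 deg) = 0.7071, sin(315 deg) = -0.7071
  joint[3] = (-10.9964, 4.1841) + 5.4 * (0.7071, -0.7071) = (-10.9964 + 3.8184, 4.1841 + -3.8184) = (-7.1780, 0.3657)
link 3: phi[3] = 165 + -85 + 235 + 55 = 370 deg
  cos(370 deg) = 0.9848, sin(370 deg) = 0.1736
  joint[4] = (-7.1780, 0.3657) + 8.6 * (0.9848, 0.1736) = (-7.1780 + 8.4693, 0.3657 + 1.4934) = (1.2914, 1.8591)
End effector: (1.2914, 1.8591)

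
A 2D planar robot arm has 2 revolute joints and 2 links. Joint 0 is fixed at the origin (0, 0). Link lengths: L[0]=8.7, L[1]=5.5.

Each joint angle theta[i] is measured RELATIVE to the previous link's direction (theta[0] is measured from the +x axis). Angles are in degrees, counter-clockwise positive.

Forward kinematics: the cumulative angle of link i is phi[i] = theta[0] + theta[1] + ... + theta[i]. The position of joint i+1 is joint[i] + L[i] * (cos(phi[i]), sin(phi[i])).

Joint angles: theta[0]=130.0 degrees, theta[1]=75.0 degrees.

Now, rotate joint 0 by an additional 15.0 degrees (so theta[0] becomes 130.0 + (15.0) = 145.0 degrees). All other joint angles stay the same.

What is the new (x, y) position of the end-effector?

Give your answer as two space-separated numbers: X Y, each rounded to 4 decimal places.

joint[0] = (0.0000, 0.0000)  (base)
link 0: phi[0] = 145 = 145 deg
  cos(145 deg) = -0.8192, sin(145 deg) = 0.5736
  joint[1] = (0.0000, 0.0000) + 8.7 * (-0.8192, 0.5736) = (0.0000 + -7.1266, 0.0000 + 4.9901) = (-7.1266, 4.9901)
link 1: phi[1] = 145 + 75 = 220 deg
  cos(220 deg) = -0.7660, sin(220 deg) = -0.6428
  joint[2] = (-7.1266, 4.9901) + 5.5 * (-0.7660, -0.6428) = (-7.1266 + -4.2132, 4.9901 + -3.5353) = (-11.3399, 1.4548)
End effector: (-11.3399, 1.4548)

Answer: -11.3399 1.4548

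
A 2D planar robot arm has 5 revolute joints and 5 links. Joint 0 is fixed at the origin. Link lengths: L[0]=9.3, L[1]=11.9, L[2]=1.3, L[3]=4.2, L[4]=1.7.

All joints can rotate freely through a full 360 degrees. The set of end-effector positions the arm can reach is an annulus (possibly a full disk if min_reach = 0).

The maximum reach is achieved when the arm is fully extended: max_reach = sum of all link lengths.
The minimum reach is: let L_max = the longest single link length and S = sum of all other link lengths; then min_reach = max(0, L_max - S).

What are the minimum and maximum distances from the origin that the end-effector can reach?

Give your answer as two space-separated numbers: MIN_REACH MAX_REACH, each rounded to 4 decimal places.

Answer: 0.0000 28.4000

Derivation:
Link lengths: [9.3, 11.9, 1.3, 4.2, 1.7]
max_reach = 9.3 + 11.9 + 1.3 + 4.2 + 1.7 = 28.4
L_max = max([9.3, 11.9, 1.3, 4.2, 1.7]) = 11.9
S (sum of others) = 28.4 - 11.9 = 16.5
min_reach = max(0, 11.9 - 16.5) = max(0, -4.6) = 0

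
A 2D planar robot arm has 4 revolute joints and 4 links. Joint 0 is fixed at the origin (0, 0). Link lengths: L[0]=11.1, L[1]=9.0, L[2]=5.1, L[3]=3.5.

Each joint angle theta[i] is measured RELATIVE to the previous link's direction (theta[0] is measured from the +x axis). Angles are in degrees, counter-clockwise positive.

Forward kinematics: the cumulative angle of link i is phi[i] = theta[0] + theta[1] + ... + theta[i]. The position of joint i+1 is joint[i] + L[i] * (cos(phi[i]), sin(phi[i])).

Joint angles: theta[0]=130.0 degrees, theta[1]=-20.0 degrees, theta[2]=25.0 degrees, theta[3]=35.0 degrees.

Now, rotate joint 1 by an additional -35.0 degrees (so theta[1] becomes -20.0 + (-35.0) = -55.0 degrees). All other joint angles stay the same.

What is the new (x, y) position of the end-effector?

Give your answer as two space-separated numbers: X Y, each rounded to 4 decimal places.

joint[0] = (0.0000, 0.0000)  (base)
link 0: phi[0] = 130 = 130 deg
  cos(130 deg) = -0.6428, sin(130 deg) = 0.7660
  joint[1] = (0.0000, 0.0000) + 11.1 * (-0.6428, 0.7660) = (0.0000 + -7.1349, 0.0000 + 8.5031) = (-7.1349, 8.5031)
link 1: phi[1] = 130 + -55 = 75 deg
  cos(75 deg) = 0.2588, sin(75 deg) = 0.9659
  joint[2] = (-7.1349, 8.5031) + 9 * (0.2588, 0.9659) = (-7.1349 + 2.3294, 8.5031 + 8.6933) = (-4.8056, 17.1964)
link 2: phi[2] = 130 + -55 + 25 = 100 deg
  cos(100 deg) = -0.1736, sin(100 deg) = 0.9848
  joint[3] = (-4.8056, 17.1964) + 5.1 * (-0.1736, 0.9848) = (-4.8056 + -0.8856, 17.1964 + 5.0225) = (-5.6912, 22.2189)
link 3: phi[3] = 130 + -55 + 25 + 35 = 135 deg
  cos(135 deg) = -0.7071, sin(135 deg) = 0.7071
  joint[4] = (-5.6912, 22.2189) + 3.5 * (-0.7071, 0.7071) = (-5.6912 + -2.4749, 22.2189 + 2.4749) = (-8.1661, 24.6938)
End effector: (-8.1661, 24.6938)

Answer: -8.1661 24.6938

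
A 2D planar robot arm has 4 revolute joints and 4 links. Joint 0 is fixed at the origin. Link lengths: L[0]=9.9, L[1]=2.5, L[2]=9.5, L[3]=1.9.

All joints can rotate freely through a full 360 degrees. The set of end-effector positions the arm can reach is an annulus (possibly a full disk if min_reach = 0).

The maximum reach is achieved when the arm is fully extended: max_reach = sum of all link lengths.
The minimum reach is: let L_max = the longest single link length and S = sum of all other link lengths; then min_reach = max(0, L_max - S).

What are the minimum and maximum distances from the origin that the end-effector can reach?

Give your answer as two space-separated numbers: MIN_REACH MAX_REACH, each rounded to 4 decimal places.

Answer: 0.0000 23.8000

Derivation:
Link lengths: [9.9, 2.5, 9.5, 1.9]
max_reach = 9.9 + 2.5 + 9.5 + 1.9 = 23.8
L_max = max([9.9, 2.5, 9.5, 1.9]) = 9.9
S (sum of others) = 23.8 - 9.9 = 13.9
min_reach = max(0, 9.9 - 13.9) = max(0, -4) = 0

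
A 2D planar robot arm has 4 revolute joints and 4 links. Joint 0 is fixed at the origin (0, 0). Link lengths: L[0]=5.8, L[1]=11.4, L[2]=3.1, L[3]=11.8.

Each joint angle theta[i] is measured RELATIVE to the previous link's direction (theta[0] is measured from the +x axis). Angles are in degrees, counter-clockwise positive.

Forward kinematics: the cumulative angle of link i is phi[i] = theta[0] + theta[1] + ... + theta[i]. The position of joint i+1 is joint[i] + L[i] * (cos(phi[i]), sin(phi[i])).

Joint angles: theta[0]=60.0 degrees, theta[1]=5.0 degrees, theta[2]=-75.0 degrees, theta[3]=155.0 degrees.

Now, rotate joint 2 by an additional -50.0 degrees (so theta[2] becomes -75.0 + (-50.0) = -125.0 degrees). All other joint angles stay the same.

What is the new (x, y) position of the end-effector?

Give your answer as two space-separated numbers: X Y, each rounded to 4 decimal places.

joint[0] = (0.0000, 0.0000)  (base)
link 0: phi[0] = 60 = 60 deg
  cos(60 deg) = 0.5000, sin(60 deg) = 0.8660
  joint[1] = (0.0000, 0.0000) + 5.8 * (0.5000, 0.8660) = (0.0000 + 2.9000, 0.0000 + 5.0229) = (2.9000, 5.0229)
link 1: phi[1] = 60 + 5 = 65 deg
  cos(65 deg) = 0.4226, sin(65 deg) = 0.9063
  joint[2] = (2.9000, 5.0229) + 11.4 * (0.4226, 0.9063) = (2.9000 + 4.8178, 5.0229 + 10.3319) = (7.7178, 15.3549)
link 2: phi[2] = 60 + 5 + -125 = -60 deg
  cos(-60 deg) = 0.5000, sin(-60 deg) = -0.8660
  joint[3] = (7.7178, 15.3549) + 3.1 * (0.5000, -0.8660) = (7.7178 + 1.5500, 15.3549 + -2.6847) = (9.2678, 12.6702)
link 3: phi[3] = 60 + 5 + -125 + 155 = 95 deg
  cos(95 deg) = -0.0872, sin(95 deg) = 0.9962
  joint[4] = (9.2678, 12.6702) + 11.8 * (-0.0872, 0.9962) = (9.2678 + -1.0284, 12.6702 + 11.7551) = (8.2394, 24.4253)
End effector: (8.2394, 24.4253)

Answer: 8.2394 24.4253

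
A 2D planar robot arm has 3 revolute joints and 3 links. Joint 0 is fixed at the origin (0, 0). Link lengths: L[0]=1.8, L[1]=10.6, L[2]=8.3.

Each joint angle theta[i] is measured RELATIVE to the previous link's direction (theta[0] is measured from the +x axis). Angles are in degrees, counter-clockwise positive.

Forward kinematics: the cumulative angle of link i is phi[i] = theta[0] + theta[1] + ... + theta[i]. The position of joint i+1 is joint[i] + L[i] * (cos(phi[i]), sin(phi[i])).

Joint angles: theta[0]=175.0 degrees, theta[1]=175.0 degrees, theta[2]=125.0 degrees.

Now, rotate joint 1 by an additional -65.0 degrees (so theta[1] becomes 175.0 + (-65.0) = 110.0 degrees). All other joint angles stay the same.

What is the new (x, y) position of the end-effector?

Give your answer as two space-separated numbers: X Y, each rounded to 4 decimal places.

joint[0] = (0.0000, 0.0000)  (base)
link 0: phi[0] = 175 = 175 deg
  cos(175 deg) = -0.9962, sin(175 deg) = 0.0872
  joint[1] = (0.0000, 0.0000) + 1.8 * (-0.9962, 0.0872) = (0.0000 + -1.7932, 0.0000 + 0.1569) = (-1.7932, 0.1569)
link 1: phi[1] = 175 + 110 = 285 deg
  cos(285 deg) = 0.2588, sin(285 deg) = -0.9659
  joint[2] = (-1.7932, 0.1569) + 10.6 * (0.2588, -0.9659) = (-1.7932 + 2.7435, 0.1569 + -10.2388) = (0.9503, -10.0819)
link 2: phi[2] = 175 + 110 + 125 = 410 deg
  cos(410 deg) = 0.6428, sin(410 deg) = 0.7660
  joint[3] = (0.9503, -10.0819) + 8.3 * (0.6428, 0.7660) = (0.9503 + 5.3351, -10.0819 + 6.3582) = (6.2855, -3.7238)
End effector: (6.2855, -3.7238)

Answer: 6.2855 -3.7238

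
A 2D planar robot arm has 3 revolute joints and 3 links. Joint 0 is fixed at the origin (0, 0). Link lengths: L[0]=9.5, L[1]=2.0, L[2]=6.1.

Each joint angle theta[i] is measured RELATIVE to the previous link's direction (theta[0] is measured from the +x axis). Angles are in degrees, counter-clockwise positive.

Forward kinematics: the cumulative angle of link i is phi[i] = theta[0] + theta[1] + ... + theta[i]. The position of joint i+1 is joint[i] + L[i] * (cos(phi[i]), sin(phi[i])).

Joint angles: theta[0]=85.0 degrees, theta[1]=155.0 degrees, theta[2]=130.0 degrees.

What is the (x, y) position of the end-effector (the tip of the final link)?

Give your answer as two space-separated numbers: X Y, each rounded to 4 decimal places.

Answer: 5.8353 8.7911

Derivation:
joint[0] = (0.0000, 0.0000)  (base)
link 0: phi[0] = 85 = 85 deg
  cos(85 deg) = 0.0872, sin(85 deg) = 0.9962
  joint[1] = (0.0000, 0.0000) + 9.5 * (0.0872, 0.9962) = (0.0000 + 0.8280, 0.0000 + 9.4638) = (0.8280, 9.4638)
link 1: phi[1] = 85 + 155 = 240 deg
  cos(240 deg) = -0.5000, sin(240 deg) = -0.8660
  joint[2] = (0.8280, 9.4638) + 2 * (-0.5000, -0.8660) = (0.8280 + -1.0000, 9.4638 + -1.7321) = (-0.1720, 7.7318)
link 2: phi[2] = 85 + 155 + 130 = 370 deg
  cos(370 deg) = 0.9848, sin(370 deg) = 0.1736
  joint[3] = (-0.1720, 7.7318) + 6.1 * (0.9848, 0.1736) = (-0.1720 + 6.0073, 7.7318 + 1.0593) = (5.8353, 8.7911)
End effector: (5.8353, 8.7911)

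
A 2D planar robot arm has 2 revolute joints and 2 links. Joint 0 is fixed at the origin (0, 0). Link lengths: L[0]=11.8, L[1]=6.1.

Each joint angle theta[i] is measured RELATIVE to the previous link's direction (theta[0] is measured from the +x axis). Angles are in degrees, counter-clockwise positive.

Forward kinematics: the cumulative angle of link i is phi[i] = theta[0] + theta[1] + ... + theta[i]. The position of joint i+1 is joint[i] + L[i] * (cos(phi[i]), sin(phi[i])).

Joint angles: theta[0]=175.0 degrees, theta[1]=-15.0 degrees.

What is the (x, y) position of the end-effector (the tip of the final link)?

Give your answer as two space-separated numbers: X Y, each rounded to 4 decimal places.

joint[0] = (0.0000, 0.0000)  (base)
link 0: phi[0] = 175 = 175 deg
  cos(175 deg) = -0.9962, sin(175 deg) = 0.0872
  joint[1] = (0.0000, 0.0000) + 11.8 * (-0.9962, 0.0872) = (0.0000 + -11.7551, 0.0000 + 1.0284) = (-11.7551, 1.0284)
link 1: phi[1] = 175 + -15 = 160 deg
  cos(160 deg) = -0.9397, sin(160 deg) = 0.3420
  joint[2] = (-11.7551, 1.0284) + 6.1 * (-0.9397, 0.3420) = (-11.7551 + -5.7321, 1.0284 + 2.0863) = (-17.4872, 3.1148)
End effector: (-17.4872, 3.1148)

Answer: -17.4872 3.1148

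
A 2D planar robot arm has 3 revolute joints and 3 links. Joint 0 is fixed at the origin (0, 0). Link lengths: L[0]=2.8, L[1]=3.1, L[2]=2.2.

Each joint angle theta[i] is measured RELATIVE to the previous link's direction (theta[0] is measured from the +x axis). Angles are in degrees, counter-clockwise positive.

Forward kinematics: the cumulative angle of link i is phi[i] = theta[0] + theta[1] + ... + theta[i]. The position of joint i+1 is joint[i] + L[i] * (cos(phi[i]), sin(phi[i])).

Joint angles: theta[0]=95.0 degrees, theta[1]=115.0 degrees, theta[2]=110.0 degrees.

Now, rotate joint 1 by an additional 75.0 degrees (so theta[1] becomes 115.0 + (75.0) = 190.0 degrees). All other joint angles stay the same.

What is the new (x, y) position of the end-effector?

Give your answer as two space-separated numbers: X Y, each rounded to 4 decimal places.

joint[0] = (0.0000, 0.0000)  (base)
link 0: phi[0] = 95 = 95 deg
  cos(95 deg) = -0.0872, sin(95 deg) = 0.9962
  joint[1] = (0.0000, 0.0000) + 2.8 * (-0.0872, 0.9962) = (0.0000 + -0.2440, 0.0000 + 2.7893) = (-0.2440, 2.7893)
link 1: phi[1] = 95 + 190 = 285 deg
  cos(285 deg) = 0.2588, sin(285 deg) = -0.9659
  joint[2] = (-0.2440, 2.7893) + 3.1 * (0.2588, -0.9659) = (-0.2440 + 0.8023, 2.7893 + -2.9944) = (0.5583, -0.2050)
link 2: phi[2] = 95 + 190 + 110 = 395 deg
  cos(395 deg) = 0.8192, sin(395 deg) = 0.5736
  joint[3] = (0.5583, -0.2050) + 2.2 * (0.8192, 0.5736) = (0.5583 + 1.8021, -0.2050 + 1.2619) = (2.3604, 1.0568)
End effector: (2.3604, 1.0568)

Answer: 2.3604 1.0568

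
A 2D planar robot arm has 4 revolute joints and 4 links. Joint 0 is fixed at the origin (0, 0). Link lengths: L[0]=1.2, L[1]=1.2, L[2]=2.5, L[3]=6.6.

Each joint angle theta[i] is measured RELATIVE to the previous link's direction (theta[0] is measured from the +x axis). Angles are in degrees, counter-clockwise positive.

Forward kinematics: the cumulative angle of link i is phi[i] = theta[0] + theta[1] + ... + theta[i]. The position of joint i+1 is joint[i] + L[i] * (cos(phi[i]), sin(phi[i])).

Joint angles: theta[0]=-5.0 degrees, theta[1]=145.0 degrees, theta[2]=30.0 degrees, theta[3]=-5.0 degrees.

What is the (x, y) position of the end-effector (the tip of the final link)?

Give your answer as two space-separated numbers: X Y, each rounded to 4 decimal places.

joint[0] = (0.0000, 0.0000)  (base)
link 0: phi[0] = -5 = -5 deg
  cos(-5 deg) = 0.9962, sin(-5 deg) = -0.0872
  joint[1] = (0.0000, 0.0000) + 1.2 * (0.9962, -0.0872) = (0.0000 + 1.1954, 0.0000 + -0.1046) = (1.1954, -0.1046)
link 1: phi[1] = -5 + 145 = 140 deg
  cos(140 deg) = -0.7660, sin(140 deg) = 0.6428
  joint[2] = (1.1954, -0.1046) + 1.2 * (-0.7660, 0.6428) = (1.1954 + -0.9193, -0.1046 + 0.7713) = (0.2762, 0.6668)
link 2: phi[2] = -5 + 145 + 30 = 170 deg
  cos(170 deg) = -0.9848, sin(170 deg) = 0.1736
  joint[3] = (0.2762, 0.6668) + 2.5 * (-0.9848, 0.1736) = (0.2762 + -2.4620, 0.6668 + 0.4341) = (-2.1858, 1.1009)
link 3: phi[3] = -5 + 145 + 30 + -5 = 165 deg
  cos(165 deg) = -0.9659, sin(165 deg) = 0.2588
  joint[4] = (-2.1858, 1.1009) + 6.6 * (-0.9659, 0.2588) = (-2.1858 + -6.3751, 1.1009 + 1.7082) = (-8.5609, 2.8091)
End effector: (-8.5609, 2.8091)

Answer: -8.5609 2.8091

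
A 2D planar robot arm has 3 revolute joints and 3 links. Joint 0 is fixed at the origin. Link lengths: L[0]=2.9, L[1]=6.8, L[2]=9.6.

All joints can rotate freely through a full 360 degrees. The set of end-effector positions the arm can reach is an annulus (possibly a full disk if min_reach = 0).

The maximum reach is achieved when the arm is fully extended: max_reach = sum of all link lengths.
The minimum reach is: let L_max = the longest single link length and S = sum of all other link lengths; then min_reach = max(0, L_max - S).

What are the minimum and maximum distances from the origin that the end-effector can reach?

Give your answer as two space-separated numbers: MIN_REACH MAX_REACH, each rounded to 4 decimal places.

Link lengths: [2.9, 6.8, 9.6]
max_reach = 2.9 + 6.8 + 9.6 = 19.3
L_max = max([2.9, 6.8, 9.6]) = 9.6
S (sum of others) = 19.3 - 9.6 = 9.7
min_reach = max(0, 9.6 - 9.7) = max(0, -0.1) = 0

Answer: 0.0000 19.3000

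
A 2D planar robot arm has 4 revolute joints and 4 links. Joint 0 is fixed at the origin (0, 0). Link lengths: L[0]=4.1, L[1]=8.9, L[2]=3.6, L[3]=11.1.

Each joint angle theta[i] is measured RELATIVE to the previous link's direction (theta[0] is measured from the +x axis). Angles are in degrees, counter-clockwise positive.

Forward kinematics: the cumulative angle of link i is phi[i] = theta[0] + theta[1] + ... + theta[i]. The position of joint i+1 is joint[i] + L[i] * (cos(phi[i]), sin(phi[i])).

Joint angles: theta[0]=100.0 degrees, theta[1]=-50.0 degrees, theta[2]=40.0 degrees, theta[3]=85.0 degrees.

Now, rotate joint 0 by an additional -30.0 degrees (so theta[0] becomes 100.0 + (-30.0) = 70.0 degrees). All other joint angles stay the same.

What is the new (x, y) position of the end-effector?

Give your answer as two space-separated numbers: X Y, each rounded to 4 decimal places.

joint[0] = (0.0000, 0.0000)  (base)
link 0: phi[0] = 70 = 70 deg
  cos(70 deg) = 0.3420, sin(70 deg) = 0.9397
  joint[1] = (0.0000, 0.0000) + 4.1 * (0.3420, 0.9397) = (0.0000 + 1.4023, 0.0000 + 3.8527) = (1.4023, 3.8527)
link 1: phi[1] = 70 + -50 = 20 deg
  cos(20 deg) = 0.9397, sin(20 deg) = 0.3420
  joint[2] = (1.4023, 3.8527) + 8.9 * (0.9397, 0.3420) = (1.4023 + 8.3633, 3.8527 + 3.0440) = (9.7655, 6.8967)
link 2: phi[2] = 70 + -50 + 40 = 60 deg
  cos(60 deg) = 0.5000, sin(60 deg) = 0.8660
  joint[3] = (9.7655, 6.8967) + 3.6 * (0.5000, 0.8660) = (9.7655 + 1.8000, 6.8967 + 3.1177) = (11.5655, 10.0144)
link 3: phi[3] = 70 + -50 + 40 + 85 = 145 deg
  cos(145 deg) = -0.8192, sin(145 deg) = 0.5736
  joint[4] = (11.5655, 10.0144) + 11.1 * (-0.8192, 0.5736) = (11.5655 + -9.0926, 10.0144 + 6.3667) = (2.4730, 16.3811)
End effector: (2.4730, 16.3811)

Answer: 2.4730 16.3811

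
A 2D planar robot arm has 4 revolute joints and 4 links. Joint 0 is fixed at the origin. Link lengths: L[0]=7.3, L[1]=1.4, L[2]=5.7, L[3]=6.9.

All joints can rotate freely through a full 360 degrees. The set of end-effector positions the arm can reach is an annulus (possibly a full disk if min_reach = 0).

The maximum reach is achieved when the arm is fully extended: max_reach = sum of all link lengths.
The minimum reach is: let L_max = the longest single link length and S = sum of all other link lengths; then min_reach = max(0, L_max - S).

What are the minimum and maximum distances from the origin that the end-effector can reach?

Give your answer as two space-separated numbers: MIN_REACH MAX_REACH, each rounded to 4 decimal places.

Link lengths: [7.3, 1.4, 5.7, 6.9]
max_reach = 7.3 + 1.4 + 5.7 + 6.9 = 21.3
L_max = max([7.3, 1.4, 5.7, 6.9]) = 7.3
S (sum of others) = 21.3 - 7.3 = 14
min_reach = max(0, 7.3 - 14) = max(0, -6.7) = 0

Answer: 0.0000 21.3000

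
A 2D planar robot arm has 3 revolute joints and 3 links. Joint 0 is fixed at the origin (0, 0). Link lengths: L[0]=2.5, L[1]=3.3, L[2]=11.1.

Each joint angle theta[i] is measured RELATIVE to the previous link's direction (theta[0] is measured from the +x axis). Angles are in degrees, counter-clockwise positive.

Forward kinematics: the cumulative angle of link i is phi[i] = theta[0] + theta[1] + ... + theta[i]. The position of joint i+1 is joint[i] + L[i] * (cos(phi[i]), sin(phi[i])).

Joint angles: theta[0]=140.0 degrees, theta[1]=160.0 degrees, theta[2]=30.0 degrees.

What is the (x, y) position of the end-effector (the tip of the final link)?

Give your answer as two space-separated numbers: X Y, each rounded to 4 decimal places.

Answer: 9.3478 -6.8009

Derivation:
joint[0] = (0.0000, 0.0000)  (base)
link 0: phi[0] = 140 = 140 deg
  cos(140 deg) = -0.7660, sin(140 deg) = 0.6428
  joint[1] = (0.0000, 0.0000) + 2.5 * (-0.7660, 0.6428) = (0.0000 + -1.9151, 0.0000 + 1.6070) = (-1.9151, 1.6070)
link 1: phi[1] = 140 + 160 = 300 deg
  cos(300 deg) = 0.5000, sin(300 deg) = -0.8660
  joint[2] = (-1.9151, 1.6070) + 3.3 * (0.5000, -0.8660) = (-1.9151 + 1.6500, 1.6070 + -2.8579) = (-0.2651, -1.2509)
link 2: phi[2] = 140 + 160 + 30 = 330 deg
  cos(330 deg) = 0.8660, sin(330 deg) = -0.5000
  joint[3] = (-0.2651, -1.2509) + 11.1 * (0.8660, -0.5000) = (-0.2651 + 9.6129, -1.2509 + -5.5500) = (9.3478, -6.8009)
End effector: (9.3478, -6.8009)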